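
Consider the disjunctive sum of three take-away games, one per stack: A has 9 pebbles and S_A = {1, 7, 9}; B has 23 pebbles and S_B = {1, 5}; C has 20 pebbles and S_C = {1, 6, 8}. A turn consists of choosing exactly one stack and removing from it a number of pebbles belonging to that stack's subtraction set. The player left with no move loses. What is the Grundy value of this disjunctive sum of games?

2

Stack A, S = {1, 7, 9}:
n : 0 1 2 3 4 5 6 7 8 9
G : 0 1 0 1 0 1 0 1 0 1
G_A(9) = 1.
Stack B, S = {1, 5}:
G(0) = 0
G(1) = mex{0} = 1
G(2) = mex{1} = 0
G(3) = mex{0} = 1
G(4) = mex{1} = 0
G(5) = mex{0,0} = 1
G(6) = mex{1,1} = 0
G(7) = mex{0,0} = 1
G(8) = mex{1,1} = 0
G(9) = mex{0,0} = 1
G(10) = mex{1,1} = 0
G(11) = mex{0,0} = 1
G(12) = mex{1,1} = 0
G(13) = mex{0,0} = 1
G(14) = mex{1,1} = 0
G(15) = mex{0,0} = 1
G(16) = mex{1,1} = 0
G(17) = mex{0,0} = 1
G(18) = mex{1,1} = 0
G(19) = mex{0,0} = 1
G(20) = mex{1,1} = 0
G(21) = mex{0,0} = 1
G(22) = mex{1,1} = 0
G(23) = mex{0,0} = 1
G_B(23) = 1.
Stack C, S = {1, 6, 8}:
G(0) = 0
G(1) = mex{0} = 1
G(2) = mex{1} = 0
G(3) = mex{0} = 1
G(4) = mex{1} = 0
G(5) = mex{0} = 1
G(6) = mex{1,0} = 2
G(7) = mex{2,1} = 0
G(8) = mex{0,0,0} = 1
G(9) = mex{1,1,1} = 0
G(10) = mex{0,0,0} = 1
G(11) = mex{1,1,1} = 0
G(12) = mex{0,2,0} = 1
G(13) = mex{1,0,1} = 2
G(14) = mex{2,1,2} = 0
G(15) = mex{0,0,0} = 1
G(16) = mex{1,1,1} = 0
G(17) = mex{0,0,0} = 1
G(18) = mex{1,1,1} = 0
G(19) = mex{0,2,0} = 1
G(20) = mex{1,0,1} = 2
G_C(20) = 2.
Combined Grundy value = 1 ⊕ 1 ⊕ 2 = 2.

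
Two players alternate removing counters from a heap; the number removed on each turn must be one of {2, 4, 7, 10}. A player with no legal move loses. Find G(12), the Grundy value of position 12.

n :  0  1  2  3  4  5  6  7  8  9 10 11 12
G :  0  0  1  1  2  2  0  3  1  0  2  1  0

0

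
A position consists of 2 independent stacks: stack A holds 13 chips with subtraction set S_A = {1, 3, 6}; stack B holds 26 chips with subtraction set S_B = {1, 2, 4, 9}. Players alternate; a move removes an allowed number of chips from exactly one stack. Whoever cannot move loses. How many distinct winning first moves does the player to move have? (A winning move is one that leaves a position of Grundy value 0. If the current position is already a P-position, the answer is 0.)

Stack A, S = {1, 3, 6}:
n :  0  1  2  3  4  5  6  7  8  9 10 11 12 13
G :  0  1  0  1  0  1  2  3  2  0  1  0  1  0
G_A(13) = 0.
Stack B, S = {1, 2, 4, 9}:
G(0) = 0
G(1) = mex{0} = 1
G(2) = mex{1,0} = 2
G(3) = mex{2,1} = 0
G(4) = mex{0,2,0} = 1
G(5) = mex{1,0,1} = 2
G(6) = mex{2,1,2} = 0
G(7) = mex{0,2,0} = 1
G(8) = mex{1,0,1} = 2
G(9) = mex{2,1,2,0} = 3
G(10) = mex{3,2,0,1} = 4
G(11) = mex{4,3,1,2} = 0
G(12) = mex{0,4,2,0} = 1
G(13) = mex{1,0,3,1} = 2
G(14) = mex{2,1,4,2} = 0
G(15) = mex{0,2,0,0} = 1
G(16) = mex{1,0,1,1} = 2
G(17) = mex{2,1,2,2} = 0
G(18) = mex{0,2,0,3} = 1
G(19) = mex{1,0,1,4} = 2
G(20) = mex{2,1,2,0} = 3
G(21) = mex{3,2,0,1} = 4
G(22) = mex{4,3,1,2} = 0
G(23) = mex{0,4,2,0} = 1
G(24) = mex{1,0,3,1} = 2
G(25) = mex{2,1,4,2} = 0
G(26) = mex{0,2,0,0} = 1
G_B(26) = 1.
Combined Grundy value = 0 ⊕ 1 = 1.
A winning move leaves total XOR = 0, i.e. changes one component's Grundy value g to g ⊕ X where X is the current total.
Stack A: need g' = 0⊕1 = 1. Options: 13−1→G=1, 13−3→G=1, 13−6→G=3. Hits: 2.
Stack B: need g' = 1⊕1 = 0. Options: 26−1→G=0, 26−2→G=2, 26−4→G=0, 26−9→G=0. Hits: 3.

5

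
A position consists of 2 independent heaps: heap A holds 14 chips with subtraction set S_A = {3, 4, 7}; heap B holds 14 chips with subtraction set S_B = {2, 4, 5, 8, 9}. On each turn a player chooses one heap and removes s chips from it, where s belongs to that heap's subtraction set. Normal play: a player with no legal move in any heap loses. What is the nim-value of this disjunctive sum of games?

1

Heap A, S = {3, 4, 7}:
G(0) = 0
G(1) = mex{} = 0
G(2) = mex{} = 0
G(3) = mex{0} = 1
G(4) = mex{0,0} = 1
G(5) = mex{0,0} = 1
G(6) = mex{1,0} = 2
G(7) = mex{1,1,0} = 2
G(8) = mex{1,1,0} = 2
G(9) = mex{2,1,0} = 3
G(10) = mex{2,2,1} = 0
G(11) = mex{2,2,1} = 0
G(12) = mex{3,2,1} = 0
G(13) = mex{0,3,2} = 1
G(14) = mex{0,0,2} = 1
G_A(14) = 1.
Heap B, S = {2, 4, 5, 8, 9}:
G(0) = 0
G(1) = mex{} = 0
G(2) = mex{0} = 1
G(3) = mex{0} = 1
G(4) = mex{1,0} = 2
G(5) = mex{1,0,0} = 2
G(6) = mex{2,1,0} = 3
G(7) = mex{2,1,1} = 0
G(8) = mex{3,2,1,0} = 4
G(9) = mex{0,2,2,0,0} = 1
G(10) = mex{4,3,2,1,0} = 5
G(11) = mex{1,0,3,1,1} = 2
G(12) = mex{5,4,0,2,1} = 3
G(13) = mex{2,1,4,2,2} = 0
G(14) = mex{3,5,1,3,2} = 0
G_B(14) = 0.
Combined Grundy value = 1 ⊕ 0 = 1.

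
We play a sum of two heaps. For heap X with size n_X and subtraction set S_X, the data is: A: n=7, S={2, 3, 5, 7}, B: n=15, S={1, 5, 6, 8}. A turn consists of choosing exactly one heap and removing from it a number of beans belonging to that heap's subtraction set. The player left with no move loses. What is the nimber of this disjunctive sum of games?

3

Heap A, S = {2, 3, 5, 7}:
n : 0 1 2 3 4 5 6 7
G : 0 0 1 1 2 2 3 3
G_A(7) = 3.
Heap B, S = {1, 5, 6, 8}:
n :  0  1  2  3  4  5  6  7  8  9 10 11 12 13 14 15
G :  0  1  0  1  0  1  2  3  2  3  2  0  1  0  1  0
G_B(15) = 0.
Combined Grundy value = 3 ⊕ 0 = 3.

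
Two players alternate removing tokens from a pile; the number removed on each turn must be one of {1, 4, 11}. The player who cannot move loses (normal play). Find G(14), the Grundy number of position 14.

2

G(0) = 0
G(1) = mex{0} = 1
G(2) = mex{1} = 0
G(3) = mex{0} = 1
G(4) = mex{1,0} = 2
G(5) = mex{2,1} = 0
G(6) = mex{0,0} = 1
G(7) = mex{1,1} = 0
G(8) = mex{0,2} = 1
G(9) = mex{1,0} = 2
G(10) = mex{2,1} = 0
G(11) = mex{0,0,0} = 1
G(12) = mex{1,1,1} = 0
G(13) = mex{0,2,0} = 1
G(14) = mex{1,0,1} = 2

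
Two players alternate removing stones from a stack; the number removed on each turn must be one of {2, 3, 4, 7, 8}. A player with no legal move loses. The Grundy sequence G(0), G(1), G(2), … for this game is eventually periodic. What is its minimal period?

G(0) = 0
G(1) = mex{} = 0
G(2) = mex{0} = 1
G(3) = mex{0,0} = 1
G(4) = mex{1,0,0} = 2
G(5) = mex{1,1,0} = 2
G(6) = mex{2,1,1} = 0
G(7) = mex{2,2,1,0} = 3
G(8) = mex{0,2,2,0,0} = 1
G(9) = mex{3,0,2,1,0} = 4
G(10) = mex{1,3,0,1,1} = 2
G(11) = mex{4,1,3,2,1} = 0
G(12) = mex{2,4,1,2,2} = 0
G(13) = mex{0,2,4,0,2} = 1
G(14) = mex{0,0,2,3,0} = 1
G(15) = mex{1,0,0,1,3} = 2
G(16) = mex{1,1,0,4,1} = 2
G(17) = mex{2,1,1,2,4} = 0
G(18) = mex{2,2,1,0,2} = 3
G(19) = mex{0,2,2,0,0} = 1
G(20) = mex{3,0,2,1,0} = 4
G(21) = mex{1,3,0,1,1} = 2
G(22) = mex{4,1,3,2,1} = 0
G(23) = mex{2,4,1,2,2} = 0
G(n+11) = G(n) holds for n = 0,…,7 (a full window of length max(S) = 8), so the sequence is purely periodic with period 11.

11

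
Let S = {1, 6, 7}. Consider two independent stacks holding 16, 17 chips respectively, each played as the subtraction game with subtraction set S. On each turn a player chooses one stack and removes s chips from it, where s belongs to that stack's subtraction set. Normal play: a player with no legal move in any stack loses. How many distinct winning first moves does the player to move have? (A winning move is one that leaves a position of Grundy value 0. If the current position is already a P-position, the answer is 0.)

All stacks use S = {1, 6, 7}:
n :  0  1  2  3  4  5  6  7  8  9 10 11 12 13 14 15 16 17
G :  0  1  0  1  0  1  2  3  2  3  2  3  0  1  0  1  0  1
Stack A: G(16) = 0.
Stack B: G(17) = 1.
Combined Grundy value = 0 ⊕ 1 = 1.
A winning move leaves total XOR = 0, i.e. changes one component's Grundy value g to g ⊕ X where X is the current total.
Stack A: need g' = 0⊕1 = 1. Options: 16−1→G=1, 16−6→G=2, 16−7→G=3. Hits: 1.
Stack B: need g' = 1⊕1 = 0. Options: 17−1→G=0, 17−6→G=3, 17−7→G=2. Hits: 1.

2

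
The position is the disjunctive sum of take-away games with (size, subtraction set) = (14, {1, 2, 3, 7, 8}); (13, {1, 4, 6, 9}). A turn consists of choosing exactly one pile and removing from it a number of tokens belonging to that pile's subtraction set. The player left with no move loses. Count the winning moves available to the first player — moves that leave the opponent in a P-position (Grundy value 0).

0

Pile A, S = {1, 2, 3, 7, 8}:
n :  0  1  2  3  4  5  6  7  8  9 10 11 12 13 14
G :  0  1  2  3  0  1  2  3  4  0  1  2  3  0  1
G_A(14) = 1.
Pile B, S = {1, 4, 6, 9}:
G(0) = 0
G(1) = mex{0} = 1
G(2) = mex{1} = 0
G(3) = mex{0} = 1
G(4) = mex{1,0} = 2
G(5) = mex{2,1} = 0
G(6) = mex{0,0,0} = 1
G(7) = mex{1,1,1} = 0
G(8) = mex{0,2,0} = 1
G(9) = mex{1,0,1,0} = 2
G(10) = mex{2,1,2,1} = 0
G(11) = mex{0,0,0,0} = 1
G(12) = mex{1,1,1,1} = 0
G(13) = mex{0,2,0,2} = 1
G_B(13) = 1.
Combined Grundy value = 1 ⊕ 1 = 0.
A winning move leaves total XOR = 0, i.e. changes one component's Grundy value g to g ⊕ X where X is the current total.
Pile A: target g' = 1⊕0 = 1, but every legal move changes the Grundy value (mex property), so 0 moves.
Pile B: target g' = 1⊕0 = 1, but every legal move changes the Grundy value (mex property), so 0 moves.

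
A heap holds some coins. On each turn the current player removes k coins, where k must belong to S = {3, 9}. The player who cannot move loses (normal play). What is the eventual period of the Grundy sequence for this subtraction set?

G(0) = 0
G(1) = mex{} = 0
G(2) = mex{} = 0
G(3) = mex{0} = 1
G(4) = mex{0} = 1
G(5) = mex{0} = 1
G(6) = mex{1} = 0
G(7) = mex{1} = 0
G(8) = mex{1} = 0
G(9) = mex{0,0} = 1
G(10) = mex{0,0} = 1
G(11) = mex{0,0} = 1
G(12) = mex{1,1} = 0
G(13) = mex{1,1} = 0
G(14) = mex{1,1} = 0
G(15) = mex{0,0} = 1
G(16) = mex{0,0} = 1
G(n+6) = G(n) holds for n = 0,…,8 (a full window of length max(S) = 9), so the sequence is purely periodic with period 6.

6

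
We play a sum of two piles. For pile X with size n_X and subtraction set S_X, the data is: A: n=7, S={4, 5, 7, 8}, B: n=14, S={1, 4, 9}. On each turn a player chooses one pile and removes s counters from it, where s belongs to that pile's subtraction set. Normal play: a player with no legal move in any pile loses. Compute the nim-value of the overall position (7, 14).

Pile A, S = {4, 5, 7, 8}:
G(0) = 0
G(1) = mex{} = 0
G(2) = mex{} = 0
G(3) = mex{} = 0
G(4) = mex{0} = 1
G(5) = mex{0,0} = 1
G(6) = mex{0,0} = 1
G(7) = mex{0,0,0} = 1
G_A(7) = 1.
Pile B, S = {1, 4, 9}:
G(0) = 0
G(1) = mex{0} = 1
G(2) = mex{1} = 0
G(3) = mex{0} = 1
G(4) = mex{1,0} = 2
G(5) = mex{2,1} = 0
G(6) = mex{0,0} = 1
G(7) = mex{1,1} = 0
G(8) = mex{0,2} = 1
G(9) = mex{1,0,0} = 2
G(10) = mex{2,1,1} = 0
G(11) = mex{0,0,0} = 1
G(12) = mex{1,1,1} = 0
G(13) = mex{0,2,2} = 1
G(14) = mex{1,0,0} = 2
G_B(14) = 2.
Combined Grundy value = 1 ⊕ 2 = 3.

3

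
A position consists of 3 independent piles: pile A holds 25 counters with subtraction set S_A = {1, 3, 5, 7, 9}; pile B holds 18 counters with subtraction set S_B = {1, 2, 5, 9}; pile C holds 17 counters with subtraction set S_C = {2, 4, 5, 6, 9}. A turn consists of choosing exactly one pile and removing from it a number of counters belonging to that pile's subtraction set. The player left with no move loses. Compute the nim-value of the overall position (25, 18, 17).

Pile A, S = {1, 3, 5, 7, 9}:
n :  0  1  2  3  4  5  6  7  8  9 10 11 12 13 14 15 16 17 18 19 20 21 22 23 24 25
G :  0  1  0  1  0  1  0  1  0  1  0  1  0  1  0  1  0  1  0  1  0  1  0  1  0  1
G_A(25) = 1.
Pile B, S = {1, 2, 5, 9}:
n :  0  1  2  3  4  5  6  7  8  9 10 11 12 13 14 15 16 17 18
G :  0  1  2  0  1  2  0  1  2  3  0  1  2  0  1  2  0  1  2
G_B(18) = 2.
Pile C, S = {2, 4, 5, 6, 9}:
G(0) = 0
G(1) = mex{} = 0
G(2) = mex{0} = 1
G(3) = mex{0} = 1
G(4) = mex{1,0} = 2
G(5) = mex{1,0,0} = 2
G(6) = mex{2,1,0,0} = 3
G(7) = mex{2,1,1,0} = 3
G(8) = mex{3,2,1,1} = 0
G(9) = mex{3,2,2,1,0} = 4
G(10) = mex{0,3,2,2,0} = 1
G(11) = mex{4,3,3,2,1} = 0
G(12) = mex{1,0,3,3,1} = 2
G(13) = mex{0,4,0,3,2} = 1
G(14) = mex{2,1,4,0,2} = 3
G(15) = mex{1,0,1,4,3} = 2
G(16) = mex{3,2,0,1,3} = 4
G(17) = mex{2,1,2,0,0} = 3
G_C(17) = 3.
Combined Grundy value = 1 ⊕ 2 ⊕ 3 = 0.

0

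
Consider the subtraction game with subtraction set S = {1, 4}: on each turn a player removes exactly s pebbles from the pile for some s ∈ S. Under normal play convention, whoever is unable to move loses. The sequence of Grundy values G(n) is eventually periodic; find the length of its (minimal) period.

G(0) = 0
G(1) = mex{0} = 1
G(2) = mex{1} = 0
G(3) = mex{0} = 1
G(4) = mex{1,0} = 2
G(5) = mex{2,1} = 0
G(6) = mex{0,0} = 1
G(7) = mex{1,1} = 0
G(8) = mex{0,2} = 1
G(9) = mex{1,0} = 2
G(10) = mex{2,1} = 0
G(11) = mex{0,0} = 1
G(12) = mex{1,1} = 0
G(13) = mex{0,2} = 1
G(14) = mex{1,0} = 2
G(n+5) = G(n) holds for n = 0,…,3 (a full window of length max(S) = 4), so the sequence is purely periodic with period 5.

5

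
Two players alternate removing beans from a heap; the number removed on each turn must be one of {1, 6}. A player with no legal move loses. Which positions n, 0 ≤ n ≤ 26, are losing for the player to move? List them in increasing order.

0, 2, 4, 7, 9, 11, 14, 16, 18, 21, 23, 25

n :  0  1  2  3  4  5  6  7  8  9 10 11 12 13 14 15 16 17 18 19 20 21 22 23 24 25 26
G :  0  1  0  1  0  1  2  0  1  0  1  0  1  2  0  1  0  1  0  1  2  0  1  0  1  0  1
P-positions are exactly the n with G(n) = 0.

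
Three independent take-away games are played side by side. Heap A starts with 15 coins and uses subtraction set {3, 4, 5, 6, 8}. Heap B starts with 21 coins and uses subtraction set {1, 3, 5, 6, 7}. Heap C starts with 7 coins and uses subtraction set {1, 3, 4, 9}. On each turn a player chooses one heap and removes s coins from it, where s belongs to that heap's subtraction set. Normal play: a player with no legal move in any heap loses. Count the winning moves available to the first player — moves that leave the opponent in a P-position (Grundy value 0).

Heap A, S = {3, 4, 5, 6, 8}:
n :  0  1  2  3  4  5  6  7  8  9 10 11 12 13 14 15
G :  0  0  0  1  1  1  2  2  2  3  3  0  0  0  1  1
G_A(15) = 1.
Heap B, S = {1, 3, 5, 6, 7}:
G(0) = 0
G(1) = mex{0} = 1
G(2) = mex{1} = 0
G(3) = mex{0,0} = 1
G(4) = mex{1,1} = 0
G(5) = mex{0,0,0} = 1
G(6) = mex{1,1,1,0} = 2
G(7) = mex{2,0,0,1,0} = 3
G(8) = mex{3,1,1,0,1} = 2
G(9) = mex{2,2,0,1,0} = 3
G(10) = mex{3,3,1,0,1} = 2
G(11) = mex{2,2,2,1,0} = 3
G(12) = mex{3,3,3,2,1} = 0
G(13) = mex{0,2,2,3,2} = 1
G(14) = mex{1,3,3,2,3} = 0
G(15) = mex{0,0,2,3,2} = 1
G(16) = mex{1,1,3,2,3} = 0
G(17) = mex{0,0,0,3,2} = 1
G(18) = mex{1,1,1,0,3} = 2
G(19) = mex{2,0,0,1,0} = 3
G(20) = mex{3,1,1,0,1} = 2
G(21) = mex{2,2,0,1,0} = 3
G_B(21) = 3.
Heap C, S = {1, 3, 4, 9}:
n : 0 1 2 3 4 5 6 7
G : 0 1 0 1 2 3 2 0
G_C(7) = 0.
Combined Grundy value = 1 ⊕ 3 ⊕ 0 = 2.
A winning move leaves total XOR = 0, i.e. changes one component's Grundy value g to g ⊕ X where X is the current total.
Heap A: need g' = 1⊕2 = 3. Options: 15−3→G=0, 15−4→G=0, 15−5→G=3, 15−6→G=3, 15−8→G=2. Hits: 2.
Heap B: need g' = 3⊕2 = 1. Options: 21−1→G=2, 21−3→G=2, 21−5→G=0, 21−6→G=1, 21−7→G=0. Hits: 1.
Heap C: need g' = 0⊕2 = 2. Options: 7−1→G=2, 7−3→G=2, 7−4→G=1. Hits: 2.

5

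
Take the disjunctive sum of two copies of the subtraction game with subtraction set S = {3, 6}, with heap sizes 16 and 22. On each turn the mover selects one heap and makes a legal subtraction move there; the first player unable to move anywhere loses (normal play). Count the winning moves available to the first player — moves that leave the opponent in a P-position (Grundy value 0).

All heaps use S = {3, 6}:
n :  0  1  2  3  4  5  6  7  8  9 10 11 12 13 14 15 16 17 18 19 20 21 22
G :  0  0  0  1  1  1  2  2  2  0  0  0  1  1  1  2  2  2  0  0  0  1  1
Heap A: G(16) = 2.
Heap B: G(22) = 1.
Combined Grundy value = 2 ⊕ 1 = 3.
A winning move leaves total XOR = 0, i.e. changes one component's Grundy value g to g ⊕ X where X is the current total.
Heap A: need g' = 2⊕3 = 1. Options: 16−3→G=1, 16−6→G=0. Hits: 1.
Heap B: need g' = 1⊕3 = 2. Options: 22−3→G=0, 22−6→G=2. Hits: 1.

2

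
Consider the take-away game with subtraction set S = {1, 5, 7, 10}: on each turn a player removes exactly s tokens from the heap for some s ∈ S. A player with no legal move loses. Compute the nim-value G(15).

n :  0  1  2  3  4  5  6  7  8  9 10 11 12 13 14 15
G :  0  1  0  1  0  1  0  1  0  1  2  3  2  3  2  3

3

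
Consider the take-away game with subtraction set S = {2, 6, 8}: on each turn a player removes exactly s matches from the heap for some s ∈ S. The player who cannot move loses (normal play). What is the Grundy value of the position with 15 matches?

G(0) = 0
G(1) = mex{} = 0
G(2) = mex{0} = 1
G(3) = mex{0} = 1
G(4) = mex{1} = 0
G(5) = mex{1} = 0
G(6) = mex{0,0} = 1
G(7) = mex{0,0} = 1
G(8) = mex{1,1,0} = 2
G(9) = mex{1,1,0} = 2
G(10) = mex{2,0,1} = 3
G(11) = mex{2,0,1} = 3
G(12) = mex{3,1,0} = 2
G(13) = mex{3,1,0} = 2
G(14) = mex{2,2,1} = 0
G(15) = mex{2,2,1} = 0

0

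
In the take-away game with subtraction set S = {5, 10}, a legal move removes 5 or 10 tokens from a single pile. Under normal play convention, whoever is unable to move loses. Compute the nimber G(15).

0

n :  0  1  2  3  4  5  6  7  8  9 10 11 12 13 14 15
G :  0  0  0  0  0  1  1  1  1  1  2  2  2  2  2  0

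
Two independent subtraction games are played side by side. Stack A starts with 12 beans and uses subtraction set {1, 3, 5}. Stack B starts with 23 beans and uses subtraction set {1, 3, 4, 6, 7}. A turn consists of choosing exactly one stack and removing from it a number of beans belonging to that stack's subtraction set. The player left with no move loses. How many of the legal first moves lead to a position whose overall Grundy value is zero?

Stack A, S = {1, 3, 5}:
n :  0  1  2  3  4  5  6  7  8  9 10 11 12
G :  0  1  0  1  0  1  0  1  0  1  0  1  0
G_A(12) = 0.
Stack B, S = {1, 3, 4, 6, 7}:
n :  0  1  2  3  4  5  6  7  8  9 10 11 12 13 14 15 16 17 18 19 20 21 22 23
G :  0  1  0  1  2  3  2  3  4  5  0  1  0  1  2  3  2  3  4  5  0  1  0  1
G_B(23) = 1.
Combined Grundy value = 0 ⊕ 1 = 1.
A winning move leaves total XOR = 0, i.e. changes one component's Grundy value g to g ⊕ X where X is the current total.
Stack A: need g' = 0⊕1 = 1. Options: 12−1→G=1, 12−3→G=1, 12−5→G=1. Hits: 3.
Stack B: need g' = 1⊕1 = 0. Options: 23−1→G=0, 23−3→G=0, 23−4→G=5, 23−6→G=3, 23−7→G=2. Hits: 2.

5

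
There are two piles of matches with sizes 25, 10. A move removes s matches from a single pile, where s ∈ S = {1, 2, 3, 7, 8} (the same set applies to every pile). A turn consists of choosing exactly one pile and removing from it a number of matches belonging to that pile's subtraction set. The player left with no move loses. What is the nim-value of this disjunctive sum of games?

All piles use S = {1, 2, 3, 7, 8}:
G(0) = 0
G(1) = mex{0} = 1
G(2) = mex{1,0} = 2
G(3) = mex{2,1,0} = 3
G(4) = mex{3,2,1} = 0
G(5) = mex{0,3,2} = 1
G(6) = mex{1,0,3} = 2
G(7) = mex{2,1,0,0} = 3
G(8) = mex{3,2,1,1,0} = 4
G(9) = mex{4,3,2,2,1} = 0
G(10) = mex{0,4,3,3,2} = 1
G(11) = mex{1,0,4,0,3} = 2
G(12) = mex{2,1,0,1,0} = 3
G(13) = mex{3,2,1,2,1} = 0
G(14) = mex{0,3,2,3,2} = 1
G(15) = mex{1,0,3,4,3} = 2
G(16) = mex{2,1,0,0,4} = 3
G(17) = mex{3,2,1,1,0} = 4
G(18) = mex{4,3,2,2,1} = 0
G(19) = mex{0,4,3,3,2} = 1
G(20) = mex{1,0,4,0,3} = 2
G(21) = mex{2,1,0,1,0} = 3
G(22) = mex{3,2,1,2,1} = 0
G(23) = mex{0,3,2,3,2} = 1
G(24) = mex{1,0,3,4,3} = 2
G(25) = mex{2,1,0,0,4} = 3
Pile A: G(25) = 3.
Pile B: G(10) = 1.
Combined Grundy value = 3 ⊕ 1 = 2.

2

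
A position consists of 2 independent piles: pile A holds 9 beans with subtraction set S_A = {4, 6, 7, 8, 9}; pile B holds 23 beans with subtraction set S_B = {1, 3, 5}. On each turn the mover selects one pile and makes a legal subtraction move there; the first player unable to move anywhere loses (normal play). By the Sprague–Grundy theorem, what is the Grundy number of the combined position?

3

Pile A, S = {4, 6, 7, 8, 9}:
n : 0 1 2 3 4 5 6 7 8 9
G : 0 0 0 0 1 1 1 1 2 2
G_A(9) = 2.
Pile B, S = {1, 3, 5}:
G(0) = 0
G(1) = mex{0} = 1
G(2) = mex{1} = 0
G(3) = mex{0,0} = 1
G(4) = mex{1,1} = 0
G(5) = mex{0,0,0} = 1
G(6) = mex{1,1,1} = 0
G(7) = mex{0,0,0} = 1
G(8) = mex{1,1,1} = 0
G(9) = mex{0,0,0} = 1
G(10) = mex{1,1,1} = 0
G(11) = mex{0,0,0} = 1
G(12) = mex{1,1,1} = 0
G(13) = mex{0,0,0} = 1
G(14) = mex{1,1,1} = 0
G(15) = mex{0,0,0} = 1
G(16) = mex{1,1,1} = 0
G(17) = mex{0,0,0} = 1
G(18) = mex{1,1,1} = 0
G(19) = mex{0,0,0} = 1
G(20) = mex{1,1,1} = 0
G(21) = mex{0,0,0} = 1
G(22) = mex{1,1,1} = 0
G(23) = mex{0,0,0} = 1
G_B(23) = 1.
Combined Grundy value = 2 ⊕ 1 = 3.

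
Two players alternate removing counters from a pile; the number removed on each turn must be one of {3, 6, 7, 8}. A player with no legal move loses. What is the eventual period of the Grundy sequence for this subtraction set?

G(0) = 0
G(1) = mex{} = 0
G(2) = mex{} = 0
G(3) = mex{0} = 1
G(4) = mex{0} = 1
G(5) = mex{0} = 1
G(6) = mex{1,0} = 2
G(7) = mex{1,0,0} = 2
G(8) = mex{1,0,0,0} = 2
G(9) = mex{2,1,0,0} = 3
G(10) = mex{2,1,1,0} = 3
G(11) = mex{2,1,1,1} = 0
G(12) = mex{3,2,1,1} = 0
G(13) = mex{3,2,2,1} = 0
G(14) = mex{0,2,2,2} = 1
G(15) = mex{0,3,2,2} = 1
G(16) = mex{0,3,3,2} = 1
G(17) = mex{1,0,3,3} = 2
G(18) = mex{1,0,0,3} = 2
G(19) = mex{1,0,0,0} = 2
G(20) = mex{2,1,0,0} = 3
G(21) = mex{2,1,1,0} = 3
G(22) = mex{2,1,1,1} = 0
G(23) = mex{3,2,1,1} = 0
G(n+11) = G(n) holds for n = 0,…,7 (a full window of length max(S) = 8), so the sequence is purely periodic with period 11.

11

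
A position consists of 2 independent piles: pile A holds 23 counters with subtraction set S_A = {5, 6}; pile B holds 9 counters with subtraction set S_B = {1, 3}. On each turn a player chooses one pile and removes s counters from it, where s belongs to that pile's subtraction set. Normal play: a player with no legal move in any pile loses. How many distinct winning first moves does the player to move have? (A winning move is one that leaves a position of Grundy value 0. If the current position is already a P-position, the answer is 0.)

Pile A, S = {5, 6}:
n :  0  1  2  3  4  5  6  7  8  9 10 11 12 13 14 15 16 17 18 19 20 21 22 23
G :  0  0  0  0  0  1  1  1  1  1  2  0  0  0  0  0  1  1  1  1  1  2  0  0
G_A(23) = 0.
Pile B, S = {1, 3}:
n : 0 1 2 3 4 5 6 7 8 9
G : 0 1 0 1 0 1 0 1 0 1
G_B(9) = 1.
Combined Grundy value = 0 ⊕ 1 = 1.
A winning move leaves total XOR = 0, i.e. changes one component's Grundy value g to g ⊕ X where X is the current total.
Pile A: need g' = 0⊕1 = 1. Options: 23−5→G=1, 23−6→G=1. Hits: 2.
Pile B: need g' = 1⊕1 = 0. Options: 9−1→G=0, 9−3→G=0. Hits: 2.

4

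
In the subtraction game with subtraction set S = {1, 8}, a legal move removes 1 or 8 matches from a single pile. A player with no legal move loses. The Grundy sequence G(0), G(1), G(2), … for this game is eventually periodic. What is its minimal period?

n :  0  1  2  3  4  5  6  7  8  9 10 11 12 13 14 15 16 17 18 19
G :  0  1  0  1  0  1  0  1  2  0  1  0  1  0  1  0  1  2  0  1
G(n+9) = G(n) holds for n = 0,…,7 (a full window of length max(S) = 8), so the sequence is purely periodic with period 9.

9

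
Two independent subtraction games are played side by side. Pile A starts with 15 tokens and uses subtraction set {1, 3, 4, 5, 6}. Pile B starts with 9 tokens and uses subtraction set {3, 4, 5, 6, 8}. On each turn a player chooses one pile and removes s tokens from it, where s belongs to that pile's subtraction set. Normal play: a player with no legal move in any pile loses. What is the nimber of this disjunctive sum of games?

Pile A, S = {1, 3, 4, 5, 6}:
n :  0  1  2  3  4  5  6  7  8  9 10 11 12 13 14 15
G :  0  1  0  1  2  3  2  3  4  0  1  0  1  2  3  2
G_A(15) = 2.
Pile B, S = {3, 4, 5, 6, 8}:
G(0) = 0
G(1) = mex{} = 0
G(2) = mex{} = 0
G(3) = mex{0} = 1
G(4) = mex{0,0} = 1
G(5) = mex{0,0,0} = 1
G(6) = mex{1,0,0,0} = 2
G(7) = mex{1,1,0,0} = 2
G(8) = mex{1,1,1,0,0} = 2
G(9) = mex{2,1,1,1,0} = 3
G_B(9) = 3.
Combined Grundy value = 2 ⊕ 3 = 1.

1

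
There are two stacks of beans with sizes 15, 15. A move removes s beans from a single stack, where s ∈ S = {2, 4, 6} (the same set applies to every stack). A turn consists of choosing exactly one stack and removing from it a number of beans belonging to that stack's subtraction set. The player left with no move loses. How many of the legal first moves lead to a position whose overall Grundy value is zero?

All stacks use S = {2, 4, 6}:
G(0) = 0
G(1) = mex{} = 0
G(2) = mex{0} = 1
G(3) = mex{0} = 1
G(4) = mex{1,0} = 2
G(5) = mex{1,0} = 2
G(6) = mex{2,1,0} = 3
G(7) = mex{2,1,0} = 3
G(8) = mex{3,2,1} = 0
G(9) = mex{3,2,1} = 0
G(10) = mex{0,3,2} = 1
G(11) = mex{0,3,2} = 1
G(12) = mex{1,0,3} = 2
G(13) = mex{1,0,3} = 2
G(14) = mex{2,1,0} = 3
G(15) = mex{2,1,0} = 3
Stack A: G(15) = 3.
Stack B: G(15) = 3.
Combined Grundy value = 3 ⊕ 3 = 0.
A winning move leaves total XOR = 0, i.e. changes one component's Grundy value g to g ⊕ X where X is the current total.
Stack A: target g' = 3⊕0 = 3, but every legal move changes the Grundy value (mex property), so 0 moves.
Stack B: target g' = 3⊕0 = 3, but every legal move changes the Grundy value (mex property), so 0 moves.

0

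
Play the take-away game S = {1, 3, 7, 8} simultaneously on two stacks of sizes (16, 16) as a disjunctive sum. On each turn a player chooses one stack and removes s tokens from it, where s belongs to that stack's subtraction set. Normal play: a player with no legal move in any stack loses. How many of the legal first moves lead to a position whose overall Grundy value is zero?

All stacks use S = {1, 3, 7, 8}:
n :  0  1  2  3  4  5  6  7  8  9 10 11 12 13 14 15 16
G :  0  1  0  1  0  1  0  1  2  3  2  3  2  3  2  0  1
Stack A: G(16) = 1.
Stack B: G(16) = 1.
Combined Grundy value = 1 ⊕ 1 = 0.
A winning move leaves total XOR = 0, i.e. changes one component's Grundy value g to g ⊕ X where X is the current total.
Stack A: target g' = 1⊕0 = 1, but every legal move changes the Grundy value (mex property), so 0 moves.
Stack B: target g' = 1⊕0 = 1, but every legal move changes the Grundy value (mex property), so 0 moves.

0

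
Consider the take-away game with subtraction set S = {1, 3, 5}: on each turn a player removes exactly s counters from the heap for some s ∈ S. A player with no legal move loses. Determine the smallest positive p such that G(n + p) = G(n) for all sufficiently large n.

G(0) = 0
G(1) = mex{0} = 1
G(2) = mex{1} = 0
G(3) = mex{0,0} = 1
G(4) = mex{1,1} = 0
G(5) = mex{0,0,0} = 1
G(6) = mex{1,1,1} = 0
G(7) = mex{0,0,0} = 1
G(8) = mex{1,1,1} = 0
G(9) = mex{0,0,0} = 1
G(10) = mex{1,1,1} = 0
G(11) = mex{0,0,0} = 1
G(12) = mex{1,1,1} = 0
G(13) = mex{0,0,0} = 1
G(14) = mex{1,1,1} = 0
G(n+2) = G(n) holds for n = 0,…,4 (a full window of length max(S) = 5), so the sequence is purely periodic with period 2.

2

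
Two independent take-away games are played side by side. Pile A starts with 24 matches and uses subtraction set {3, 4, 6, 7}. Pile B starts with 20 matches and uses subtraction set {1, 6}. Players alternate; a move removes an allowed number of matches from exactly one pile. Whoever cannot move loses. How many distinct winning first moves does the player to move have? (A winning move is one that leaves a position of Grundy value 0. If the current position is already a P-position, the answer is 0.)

3

Pile A, S = {3, 4, 6, 7}:
G(0) = 0
G(1) = mex{} = 0
G(2) = mex{} = 0
G(3) = mex{0} = 1
G(4) = mex{0,0} = 1
G(5) = mex{0,0} = 1
G(6) = mex{1,0,0} = 2
G(7) = mex{1,1,0,0} = 2
G(8) = mex{1,1,0,0} = 2
G(9) = mex{2,1,1,0} = 3
G(10) = mex{2,2,1,1} = 0
G(11) = mex{2,2,1,1} = 0
G(12) = mex{3,2,2,1} = 0
G(13) = mex{0,3,2,2} = 1
G(14) = mex{0,0,2,2} = 1
G(15) = mex{0,0,3,2} = 1
G(16) = mex{1,0,0,3} = 2
G(17) = mex{1,1,0,0} = 2
G(18) = mex{1,1,0,0} = 2
G(19) = mex{2,1,1,0} = 3
G(20) = mex{2,2,1,1} = 0
G(21) = mex{2,2,1,1} = 0
G(22) = mex{3,2,2,1} = 0
G(23) = mex{0,3,2,2} = 1
G(24) = mex{0,0,2,2} = 1
G_A(24) = 1.
Pile B, S = {1, 6}:
G(0) = 0
G(1) = mex{0} = 1
G(2) = mex{1} = 0
G(3) = mex{0} = 1
G(4) = mex{1} = 0
G(5) = mex{0} = 1
G(6) = mex{1,0} = 2
G(7) = mex{2,1} = 0
G(8) = mex{0,0} = 1
G(9) = mex{1,1} = 0
G(10) = mex{0,0} = 1
G(11) = mex{1,1} = 0
G(12) = mex{0,2} = 1
G(13) = mex{1,0} = 2
G(14) = mex{2,1} = 0
G(15) = mex{0,0} = 1
G(16) = mex{1,1} = 0
G(17) = mex{0,0} = 1
G(18) = mex{1,1} = 0
G(19) = mex{0,2} = 1
G(20) = mex{1,0} = 2
G_B(20) = 2.
Combined Grundy value = 1 ⊕ 2 = 3.
A winning move leaves total XOR = 0, i.e. changes one component's Grundy value g to g ⊕ X where X is the current total.
Pile A: need g' = 1⊕3 = 2. Options: 24−3→G=0, 24−4→G=0, 24−6→G=2, 24−7→G=2. Hits: 2.
Pile B: need g' = 2⊕3 = 1. Options: 20−1→G=1, 20−6→G=0. Hits: 1.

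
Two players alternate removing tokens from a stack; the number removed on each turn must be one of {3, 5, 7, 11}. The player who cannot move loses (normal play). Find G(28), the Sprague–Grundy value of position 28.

0

n :  0  1  2  3  4  5  6  7  8  9 10 11 12 13 14 15 16 17 18 19 20 21 22 23 24 25 26 27 28
G :  0  0  0  1  1  1  2  2  2  3  0  3  4  1  0  3  0  1  0  1  0  1  0  1  0  1  0  1  0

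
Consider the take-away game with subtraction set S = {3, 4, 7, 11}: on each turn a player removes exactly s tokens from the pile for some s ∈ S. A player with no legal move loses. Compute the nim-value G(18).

1

n :  0  1  2  3  4  5  6  7  8  9 10 11 12 13 14 15 16 17 18
G :  0  0  0  1  1  1  2  2  2  3  0  3  4  1  4  0  0  3  1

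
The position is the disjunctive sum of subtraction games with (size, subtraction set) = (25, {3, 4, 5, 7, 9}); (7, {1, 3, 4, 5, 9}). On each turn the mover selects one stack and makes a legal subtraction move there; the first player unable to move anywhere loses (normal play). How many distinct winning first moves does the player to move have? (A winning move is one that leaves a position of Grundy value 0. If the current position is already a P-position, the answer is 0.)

3

Stack A, S = {3, 4, 5, 7, 9}:
n :  0  1  2  3  4  5  6  7  8  9 10 11 12 13 14 15 16 17 18 19 20 21 22 23 24 25
G :  0  0  0  1  1  1  2  2  2  3  3  3  0  0  0  1  1  1  2  2  2  3  3  3  0  0
G_A(25) = 0.
Stack B, S = {1, 3, 4, 5, 9}:
n : 0 1 2 3 4 5 6 7
G : 0 1 0 1 2 3 2 3
G_B(7) = 3.
Combined Grundy value = 0 ⊕ 3 = 3.
A winning move leaves total XOR = 0, i.e. changes one component's Grundy value g to g ⊕ X where X is the current total.
Stack A: need g' = 0⊕3 = 3. Options: 25−3→G=3, 25−4→G=3, 25−5→G=2, 25−7→G=2, 25−9→G=1. Hits: 2.
Stack B: need g' = 3⊕3 = 0. Options: 7−1→G=2, 7−3→G=2, 7−4→G=1, 7−5→G=0. Hits: 1.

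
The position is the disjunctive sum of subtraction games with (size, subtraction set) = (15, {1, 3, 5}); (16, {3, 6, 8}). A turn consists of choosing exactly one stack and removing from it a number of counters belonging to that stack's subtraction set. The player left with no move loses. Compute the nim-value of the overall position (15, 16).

Stack A, S = {1, 3, 5}:
G(0) = 0
G(1) = mex{0} = 1
G(2) = mex{1} = 0
G(3) = mex{0,0} = 1
G(4) = mex{1,1} = 0
G(5) = mex{0,0,0} = 1
G(6) = mex{1,1,1} = 0
G(7) = mex{0,0,0} = 1
G(8) = mex{1,1,1} = 0
G(9) = mex{0,0,0} = 1
G(10) = mex{1,1,1} = 0
G(11) = mex{0,0,0} = 1
G(12) = mex{1,1,1} = 0
G(13) = mex{0,0,0} = 1
G(14) = mex{1,1,1} = 0
G(15) = mex{0,0,0} = 1
G_A(15) = 1.
Stack B, S = {3, 6, 8}:
n :  0  1  2  3  4  5  6  7  8  9 10 11 12 13 14 15 16
G :  0  0  0  1  1  1  2  2  2  3  3  0  0  0  1  1  1
G_B(16) = 1.
Combined Grundy value = 1 ⊕ 1 = 0.

0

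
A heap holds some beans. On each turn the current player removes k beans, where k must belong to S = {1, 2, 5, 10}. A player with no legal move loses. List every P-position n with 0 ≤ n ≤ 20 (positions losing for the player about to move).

G(0) = 0
G(1) = mex{0} = 1
G(2) = mex{1,0} = 2
G(3) = mex{2,1} = 0
G(4) = mex{0,2} = 1
G(5) = mex{1,0,0} = 2
G(6) = mex{2,1,1} = 0
G(7) = mex{0,2,2} = 1
G(8) = mex{1,0,0} = 2
G(9) = mex{2,1,1} = 0
G(10) = mex{0,2,2,0} = 1
G(11) = mex{1,0,0,1} = 2
G(12) = mex{2,1,1,2} = 0
G(13) = mex{0,2,2,0} = 1
G(14) = mex{1,0,0,1} = 2
G(15) = mex{2,1,1,2} = 0
G(16) = mex{0,2,2,0} = 1
G(17) = mex{1,0,0,1} = 2
G(18) = mex{2,1,1,2} = 0
G(19) = mex{0,2,2,0} = 1
G(20) = mex{1,0,0,1} = 2
P-positions are exactly the n with G(n) = 0.

0, 3, 6, 9, 12, 15, 18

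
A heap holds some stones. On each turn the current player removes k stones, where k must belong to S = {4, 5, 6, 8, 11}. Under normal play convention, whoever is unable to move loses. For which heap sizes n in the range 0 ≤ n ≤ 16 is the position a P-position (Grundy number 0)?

0, 1, 2, 3, 15, 16

G(0) = 0
G(1) = mex{} = 0
G(2) = mex{} = 0
G(3) = mex{} = 0
G(4) = mex{0} = 1
G(5) = mex{0,0} = 1
G(6) = mex{0,0,0} = 1
G(7) = mex{0,0,0} = 1
G(8) = mex{1,0,0,0} = 2
G(9) = mex{1,1,0,0} = 2
G(10) = mex{1,1,1,0} = 2
G(11) = mex{1,1,1,0,0} = 2
G(12) = mex{2,1,1,1,0} = 3
G(13) = mex{2,2,1,1,0} = 3
G(14) = mex{2,2,2,1,0} = 3
G(15) = mex{2,2,2,1,1} = 0
G(16) = mex{3,2,2,2,1} = 0
P-positions are exactly the n with G(n) = 0.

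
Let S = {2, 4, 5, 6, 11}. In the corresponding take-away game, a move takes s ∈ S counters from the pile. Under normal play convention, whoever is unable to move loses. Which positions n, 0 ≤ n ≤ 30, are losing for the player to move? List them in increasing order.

n :  0  1  2  3  4  5  6  7  8  9 10 11 12 13 14 15 16 17 18 19 20 21 22 23 24 25 26 27 28 29 30
G :  0  0  1  1  2  2  3  3  0  0  1  1  2  2  3  3  0  0  1  1  2  2  3  3  0  0  1  1  2  2  3
P-positions are exactly the n with G(n) = 0.

0, 1, 8, 9, 16, 17, 24, 25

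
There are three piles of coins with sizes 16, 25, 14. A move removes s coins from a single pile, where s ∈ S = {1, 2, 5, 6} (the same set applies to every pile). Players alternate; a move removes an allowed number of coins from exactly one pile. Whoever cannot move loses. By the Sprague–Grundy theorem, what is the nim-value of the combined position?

3

All piles use S = {1, 2, 5, 6}:
n :  0  1  2  3  4  5  6  7  8  9 10 11 12 13 14 15 16 17 18 19 20 21 22 23 24 25
G :  0  1  2  0  1  2  3  0  1  2  0  1  2  3  0  1  2  0  1  2  3  0  1  2  0  1
Pile A: G(16) = 2.
Pile B: G(25) = 1.
Pile C: G(14) = 0.
Combined Grundy value = 2 ⊕ 1 ⊕ 0 = 3.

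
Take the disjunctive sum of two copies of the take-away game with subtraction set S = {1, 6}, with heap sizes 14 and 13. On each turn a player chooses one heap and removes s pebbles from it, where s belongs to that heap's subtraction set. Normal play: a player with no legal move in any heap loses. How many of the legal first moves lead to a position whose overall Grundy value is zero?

2

All heaps use S = {1, 6}:
G(0) = 0
G(1) = mex{0} = 1
G(2) = mex{1} = 0
G(3) = mex{0} = 1
G(4) = mex{1} = 0
G(5) = mex{0} = 1
G(6) = mex{1,0} = 2
G(7) = mex{2,1} = 0
G(8) = mex{0,0} = 1
G(9) = mex{1,1} = 0
G(10) = mex{0,0} = 1
G(11) = mex{1,1} = 0
G(12) = mex{0,2} = 1
G(13) = mex{1,0} = 2
G(14) = mex{2,1} = 0
Heap A: G(14) = 0.
Heap B: G(13) = 2.
Combined Grundy value = 0 ⊕ 2 = 2.
A winning move leaves total XOR = 0, i.e. changes one component's Grundy value g to g ⊕ X where X is the current total.
Heap A: need g' = 0⊕2 = 2. Options: 14−1→G=2, 14−6→G=1. Hits: 1.
Heap B: need g' = 2⊕2 = 0. Options: 13−1→G=1, 13−6→G=0. Hits: 1.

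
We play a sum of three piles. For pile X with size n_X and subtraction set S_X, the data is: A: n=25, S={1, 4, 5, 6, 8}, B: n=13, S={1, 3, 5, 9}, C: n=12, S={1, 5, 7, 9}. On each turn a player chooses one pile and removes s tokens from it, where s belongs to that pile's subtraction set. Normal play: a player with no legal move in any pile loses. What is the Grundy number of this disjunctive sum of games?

Pile A, S = {1, 4, 5, 6, 8}:
G(0) = 0
G(1) = mex{0} = 1
G(2) = mex{1} = 0
G(3) = mex{0} = 1
G(4) = mex{1,0} = 2
G(5) = mex{2,1,0} = 3
G(6) = mex{3,0,1,0} = 2
G(7) = mex{2,1,0,1} = 3
G(8) = mex{3,2,1,0,0} = 4
G(9) = mex{4,3,2,1,1} = 0
G(10) = mex{0,2,3,2,0} = 1
G(11) = mex{1,3,2,3,1} = 0
G(12) = mex{0,4,3,2,2} = 1
G(13) = mex{1,0,4,3,3} = 2
G(14) = mex{2,1,0,4,2} = 3
G(15) = mex{3,0,1,0,3} = 2
G(16) = mex{2,1,0,1,4} = 3
G(17) = mex{3,2,1,0,0} = 4
G(18) = mex{4,3,2,1,1} = 0
G(19) = mex{0,2,3,2,0} = 1
G(20) = mex{1,3,2,3,1} = 0
G(21) = mex{0,4,3,2,2} = 1
G(22) = mex{1,0,4,3,3} = 2
G(23) = mex{2,1,0,4,2} = 3
G(24) = mex{3,0,1,0,3} = 2
G(25) = mex{2,1,0,1,4} = 3
G_A(25) = 3.
Pile B, S = {1, 3, 5, 9}:
n :  0  1  2  3  4  5  6  7  8  9 10 11 12 13
G :  0  1  0  1  0  1  0  1  0  1  0  1  0  1
G_B(13) = 1.
Pile C, S = {1, 5, 7, 9}:
G(0) = 0
G(1) = mex{0} = 1
G(2) = mex{1} = 0
G(3) = mex{0} = 1
G(4) = mex{1} = 0
G(5) = mex{0,0} = 1
G(6) = mex{1,1} = 0
G(7) = mex{0,0,0} = 1
G(8) = mex{1,1,1} = 0
G(9) = mex{0,0,0,0} = 1
G(10) = mex{1,1,1,1} = 0
G(11) = mex{0,0,0,0} = 1
G(12) = mex{1,1,1,1} = 0
G_C(12) = 0.
Combined Grundy value = 3 ⊕ 1 ⊕ 0 = 2.

2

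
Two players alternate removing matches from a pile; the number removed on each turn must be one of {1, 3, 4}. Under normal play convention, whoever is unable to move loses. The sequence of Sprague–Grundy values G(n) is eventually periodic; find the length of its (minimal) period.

7

G(0) = 0
G(1) = mex{0} = 1
G(2) = mex{1} = 0
G(3) = mex{0,0} = 1
G(4) = mex{1,1,0} = 2
G(5) = mex{2,0,1} = 3
G(6) = mex{3,1,0} = 2
G(7) = mex{2,2,1} = 0
G(8) = mex{0,3,2} = 1
G(9) = mex{1,2,3} = 0
G(10) = mex{0,0,2} = 1
G(11) = mex{1,1,0} = 2
G(12) = mex{2,0,1} = 3
G(13) = mex{3,1,0} = 2
G(14) = mex{2,2,1} = 0
G(15) = mex{0,3,2} = 1
G(n+7) = G(n) holds for n = 0,…,3 (a full window of length max(S) = 4), so the sequence is purely periodic with period 7.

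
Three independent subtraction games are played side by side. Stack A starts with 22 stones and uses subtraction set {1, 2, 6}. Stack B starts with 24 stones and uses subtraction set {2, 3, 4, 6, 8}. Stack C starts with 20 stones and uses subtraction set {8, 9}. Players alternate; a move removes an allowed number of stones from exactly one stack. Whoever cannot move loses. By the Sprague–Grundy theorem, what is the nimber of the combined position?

3

Stack A, S = {1, 2, 6}:
n :  0  1  2  3  4  5  6  7  8  9 10 11 12 13 14 15 16 17 18 19 20 21 22
G :  0  1  2  0  1  2  3  0  1  2  0  1  2  3  0  1  2  0  1  2  3  0  1
G_A(22) = 1.
Stack B, S = {2, 3, 4, 6, 8}:
G(0) = 0
G(1) = mex{} = 0
G(2) = mex{0} = 1
G(3) = mex{0,0} = 1
G(4) = mex{1,0,0} = 2
G(5) = mex{1,1,0} = 2
G(6) = mex{2,1,1,0} = 3
G(7) = mex{2,2,1,0} = 3
G(8) = mex{3,2,2,1,0} = 4
G(9) = mex{3,3,2,1,0} = 4
G(10) = mex{4,3,3,2,1} = 0
G(11) = mex{4,4,3,2,1} = 0
G(12) = mex{0,4,4,3,2} = 1
G(13) = mex{0,0,4,3,2} = 1
G(14) = mex{1,0,0,4,3} = 2
G(15) = mex{1,1,0,4,3} = 2
G(16) = mex{2,1,1,0,4} = 3
G(17) = mex{2,2,1,0,4} = 3
G(18) = mex{3,2,2,1,0} = 4
G(19) = mex{3,3,2,1,0} = 4
G(20) = mex{4,3,3,2,1} = 0
G(21) = mex{4,4,3,2,1} = 0
G(22) = mex{0,4,4,3,2} = 1
G(23) = mex{0,0,4,3,2} = 1
G(24) = mex{1,0,0,4,3} = 2
G_B(24) = 2.
Stack C, S = {8, 9}:
n :  0  1  2  3  4  5  6  7  8  9 10 11 12 13 14 15 16 17 18 19 20
G :  0  0  0  0  0  0  0  0  1  1  1  1  1  1  1  1  2  0  0  0  0
G_C(20) = 0.
Combined Grundy value = 1 ⊕ 2 ⊕ 0 = 3.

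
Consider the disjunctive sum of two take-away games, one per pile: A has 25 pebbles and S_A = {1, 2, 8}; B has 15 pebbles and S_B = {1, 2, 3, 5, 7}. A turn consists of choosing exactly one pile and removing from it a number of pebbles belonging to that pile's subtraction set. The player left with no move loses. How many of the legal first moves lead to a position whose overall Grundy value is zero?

1

Pile A, S = {1, 2, 8}:
G(0) = 0
G(1) = mex{0} = 1
G(2) = mex{1,0} = 2
G(3) = mex{2,1} = 0
G(4) = mex{0,2} = 1
G(5) = mex{1,0} = 2
G(6) = mex{2,1} = 0
G(7) = mex{0,2} = 1
G(8) = mex{1,0,0} = 2
G(9) = mex{2,1,1} = 0
G(10) = mex{0,2,2} = 1
G(11) = mex{1,0,0} = 2
G(12) = mex{2,1,1} = 0
G(13) = mex{0,2,2} = 1
G(14) = mex{1,0,0} = 2
G(15) = mex{2,1,1} = 0
G(16) = mex{0,2,2} = 1
G(17) = mex{1,0,0} = 2
G(18) = mex{2,1,1} = 0
G(19) = mex{0,2,2} = 1
G(20) = mex{1,0,0} = 2
G(21) = mex{2,1,1} = 0
G(22) = mex{0,2,2} = 1
G(23) = mex{1,0,0} = 2
G(24) = mex{2,1,1} = 0
G(25) = mex{0,2,2} = 1
G_A(25) = 1.
Pile B, S = {1, 2, 3, 5, 7}:
G(0) = 0
G(1) = mex{0} = 1
G(2) = mex{1,0} = 2
G(3) = mex{2,1,0} = 3
G(4) = mex{3,2,1} = 0
G(5) = mex{0,3,2,0} = 1
G(6) = mex{1,0,3,1} = 2
G(7) = mex{2,1,0,2,0} = 3
G(8) = mex{3,2,1,3,1} = 0
G(9) = mex{0,3,2,0,2} = 1
G(10) = mex{1,0,3,1,3} = 2
G(11) = mex{2,1,0,2,0} = 3
G(12) = mex{3,2,1,3,1} = 0
G(13) = mex{0,3,2,0,2} = 1
G(14) = mex{1,0,3,1,3} = 2
G(15) = mex{2,1,0,2,0} = 3
G_B(15) = 3.
Combined Grundy value = 1 ⊕ 3 = 2.
A winning move leaves total XOR = 0, i.e. changes one component's Grundy value g to g ⊕ X where X is the current total.
Pile A: need g' = 1⊕2 = 3. Options: 25−1→G=0, 25−2→G=2, 25−8→G=2. Hits: 0.
Pile B: need g' = 3⊕2 = 1. Options: 15−1→G=2, 15−2→G=1, 15−3→G=0, 15−5→G=2, 15−7→G=0. Hits: 1.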